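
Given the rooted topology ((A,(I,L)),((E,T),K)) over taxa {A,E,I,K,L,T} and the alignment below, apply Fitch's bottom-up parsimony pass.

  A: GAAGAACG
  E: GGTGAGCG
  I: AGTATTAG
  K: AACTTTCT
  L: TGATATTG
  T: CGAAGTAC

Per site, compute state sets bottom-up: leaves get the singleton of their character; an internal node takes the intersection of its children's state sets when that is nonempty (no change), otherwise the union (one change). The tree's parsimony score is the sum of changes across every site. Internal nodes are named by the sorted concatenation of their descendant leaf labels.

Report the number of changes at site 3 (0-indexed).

4

IL@0: {A} ∪ {T} = {A,T} (union, +1)
AIL@0: {G} ∪ {A,T} = {A,G,T} (union, +1)
ET@0: {G} ∪ {C} = {C,G} (union, +1)
EKT@0: {C,G} ∪ {A} = {A,C,G} (union, +1)
AEIKLT@0: {A,G,T} ∩ {A,C,G} = {A,G} (intersection, +0)
IL@1: {G} ∩ {G} = {G} (intersection, +0)
AIL@1: {A} ∪ {G} = {A,G} (union, +1)
ET@1: {G} ∩ {G} = {G} (intersection, +0)
EKT@1: {G} ∪ {A} = {A,G} (union, +1)
AEIKLT@1: {A,G} ∩ {A,G} = {A,G} (intersection, +0)
IL@2: {T} ∪ {A} = {A,T} (union, +1)
AIL@2: {A} ∩ {A,T} = {A} (intersection, +0)
ET@2: {T} ∪ {A} = {A,T} (union, +1)
EKT@2: {A,T} ∪ {C} = {A,C,T} (union, +1)
AEIKLT@2: {A} ∩ {A,C,T} = {A} (intersection, +0)
IL@3: {A} ∪ {T} = {A,T} (union, +1)
AIL@3: {G} ∪ {A,T} = {A,G,T} (union, +1)
ET@3: {G} ∪ {A} = {A,G} (union, +1)
EKT@3: {A,G} ∪ {T} = {A,G,T} (union, +1)
AEIKLT@3: {A,G,T} ∩ {A,G,T} = {A,G,T} (intersection, +0)
IL@4: {T} ∪ {A} = {A,T} (union, +1)
AIL@4: {A} ∩ {A,T} = {A} (intersection, +0)
ET@4: {A} ∪ {G} = {A,G} (union, +1)
EKT@4: {A,G} ∪ {T} = {A,G,T} (union, +1)
AEIKLT@4: {A} ∩ {A,G,T} = {A} (intersection, +0)
IL@5: {T} ∩ {T} = {T} (intersection, +0)
AIL@5: {A} ∪ {T} = {A,T} (union, +1)
ET@5: {G} ∪ {T} = {G,T} (union, +1)
EKT@5: {G,T} ∩ {T} = {T} (intersection, +0)
AEIKLT@5: {A,T} ∩ {T} = {T} (intersection, +0)
IL@6: {A} ∪ {T} = {A,T} (union, +1)
AIL@6: {C} ∪ {A,T} = {A,C,T} (union, +1)
ET@6: {C} ∪ {A} = {A,C} (union, +1)
EKT@6: {A,C} ∩ {C} = {C} (intersection, +0)
AEIKLT@6: {A,C,T} ∩ {C} = {C} (intersection, +0)
IL@7: {G} ∩ {G} = {G} (intersection, +0)
AIL@7: {G} ∩ {G} = {G} (intersection, +0)
ET@7: {G} ∪ {C} = {C,G} (union, +1)
EKT@7: {C,G} ∪ {T} = {C,G,T} (union, +1)
AEIKLT@7: {G} ∩ {C,G,T} = {G} (intersection, +0)
per-site changes: [4, 2, 3, 4, 3, 2, 3, 2]; total = 23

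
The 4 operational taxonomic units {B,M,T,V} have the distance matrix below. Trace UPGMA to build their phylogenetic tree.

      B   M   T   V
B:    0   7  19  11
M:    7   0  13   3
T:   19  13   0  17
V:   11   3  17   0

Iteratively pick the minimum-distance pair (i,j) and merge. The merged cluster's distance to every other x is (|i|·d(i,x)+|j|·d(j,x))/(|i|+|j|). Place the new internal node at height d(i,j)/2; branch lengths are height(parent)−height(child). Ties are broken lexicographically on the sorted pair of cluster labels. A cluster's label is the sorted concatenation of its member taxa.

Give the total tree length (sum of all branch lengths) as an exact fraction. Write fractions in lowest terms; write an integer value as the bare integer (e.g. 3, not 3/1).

67/3

iteration 1: select M,V (d=3); attach at lengths (3/2, 3/2); label the merged cluster MV
  updated: d(B,MV)=9, d(MV,T)=15
iteration 2: select B,MV (d=9); attach at lengths (9/2, 3); label the merged cluster BMV
  updated: d(BMV,T)=49/3
iteration 3: select BMV,T (d=49/3); attach at lengths (11/3, 49/6); label the merged cluster BMTV
final tree: ((B:9/2,(M:3/2,V:3/2):3):11/3,T:49/6)
total length: 67/3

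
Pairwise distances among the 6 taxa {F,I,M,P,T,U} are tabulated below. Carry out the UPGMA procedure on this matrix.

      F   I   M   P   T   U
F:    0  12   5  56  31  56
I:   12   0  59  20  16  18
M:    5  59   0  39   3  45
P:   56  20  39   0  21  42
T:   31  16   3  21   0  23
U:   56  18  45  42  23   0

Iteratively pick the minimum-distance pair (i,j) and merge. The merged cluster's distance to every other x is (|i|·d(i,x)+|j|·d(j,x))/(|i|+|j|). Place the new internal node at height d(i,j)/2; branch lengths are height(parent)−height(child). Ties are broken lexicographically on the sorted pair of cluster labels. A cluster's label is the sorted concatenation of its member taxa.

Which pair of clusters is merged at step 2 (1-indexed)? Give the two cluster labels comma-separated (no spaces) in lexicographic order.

F,I

step 1: merge (M,T) at d=3; branch lengths M→3/2, T→3/2; new cluster MT
  updated: d(F,MT)=18, d(I,MT)=75/2, d(MT,P)=30, d(MT,U)=34
step 2: merge (F,I) at d=12; branch lengths F→6, I→6; new cluster FI
  updated: d(FI,MT)=111/4, d(FI,P)=38, d(FI,U)=37
step 3: merge (FI,MT) at d=111/4; branch lengths FI→63/8, MT→99/8; new cluster FIMT
  updated: d(FIMT,P)=34, d(FIMT,U)=71/2
step 4: merge (FIMT,P) at d=34; branch lengths FIMT→25/8, P→17; new cluster FIMPT
  updated: d(FIMPT,U)=184/5
step 5: merge (FIMPT,U) at d=184/5; branch lengths FIMPT→7/5, U→92/5; new cluster FIMPTU
final tree: ((((F:6,I:6):63/8,(M:3/2,T:3/2):99/8):25/8,P:17):7/5,U:92/5)
total length: 3007/40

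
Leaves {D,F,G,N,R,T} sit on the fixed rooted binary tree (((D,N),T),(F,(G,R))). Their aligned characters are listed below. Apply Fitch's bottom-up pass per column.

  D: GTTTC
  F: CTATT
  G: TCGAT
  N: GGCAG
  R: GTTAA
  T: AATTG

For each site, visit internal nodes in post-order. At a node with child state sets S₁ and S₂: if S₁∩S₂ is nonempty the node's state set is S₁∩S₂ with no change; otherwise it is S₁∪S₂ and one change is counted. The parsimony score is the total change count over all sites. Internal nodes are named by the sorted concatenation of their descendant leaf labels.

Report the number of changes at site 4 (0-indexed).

DN@0: {G} ∩ {G} = {G} (intersection, +0)
DNT@0: {G} ∪ {A} = {A,G} (union, +1)
GR@0: {T} ∪ {G} = {G,T} (union, +1)
FGR@0: {C} ∪ {G,T} = {C,G,T} (union, +1)
DFGNRT@0: {A,G} ∩ {C,G,T} = {G} (intersection, +0)
DN@1: {T} ∪ {G} = {G,T} (union, +1)
DNT@1: {G,T} ∪ {A} = {A,G,T} (union, +1)
GR@1: {C} ∪ {T} = {C,T} (union, +1)
FGR@1: {T} ∩ {C,T} = {T} (intersection, +0)
DFGNRT@1: {A,G,T} ∩ {T} = {T} (intersection, +0)
DN@2: {T} ∪ {C} = {C,T} (union, +1)
DNT@2: {C,T} ∩ {T} = {T} (intersection, +0)
GR@2: {G} ∪ {T} = {G,T} (union, +1)
FGR@2: {A} ∪ {G,T} = {A,G,T} (union, +1)
DFGNRT@2: {T} ∩ {A,G,T} = {T} (intersection, +0)
DN@3: {T} ∪ {A} = {A,T} (union, +1)
DNT@3: {A,T} ∩ {T} = {T} (intersection, +0)
GR@3: {A} ∩ {A} = {A} (intersection, +0)
FGR@3: {T} ∪ {A} = {A,T} (union, +1)
DFGNRT@3: {T} ∩ {A,T} = {T} (intersection, +0)
DN@4: {C} ∪ {G} = {C,G} (union, +1)
DNT@4: {C,G} ∩ {G} = {G} (intersection, +0)
GR@4: {T} ∪ {A} = {A,T} (union, +1)
FGR@4: {T} ∩ {A,T} = {T} (intersection, +0)
DFGNRT@4: {G} ∪ {T} = {G,T} (union, +1)
per-site changes: [3, 3, 3, 2, 3]; total = 14

3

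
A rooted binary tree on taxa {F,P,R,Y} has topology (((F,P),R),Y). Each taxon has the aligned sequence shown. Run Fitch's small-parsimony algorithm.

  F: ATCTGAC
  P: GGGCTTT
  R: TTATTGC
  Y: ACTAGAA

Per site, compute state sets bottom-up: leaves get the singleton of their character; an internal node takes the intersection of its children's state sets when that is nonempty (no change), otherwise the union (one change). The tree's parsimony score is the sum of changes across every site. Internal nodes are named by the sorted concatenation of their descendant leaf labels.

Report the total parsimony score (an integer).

[col 0] FP: children F:{A}, P:{G} ∪→ {A,G}; cost 1
[col 0] FPR: children FP:{A,G}, R:{T} ∪→ {A,G,T}; cost 1
[col 0] FPRY: children FPR:{A,G,T}, Y:{A} ∩→ {A}; cost 0
[col 1] FP: children F:{T}, P:{G} ∪→ {G,T}; cost 1
[col 1] FPR: children FP:{G,T}, R:{T} ∩→ {T}; cost 0
[col 1] FPRY: children FPR:{T}, Y:{C} ∪→ {C,T}; cost 1
[col 2] FP: children F:{C}, P:{G} ∪→ {C,G}; cost 1
[col 2] FPR: children FP:{C,G}, R:{A} ∪→ {A,C,G}; cost 1
[col 2] FPRY: children FPR:{A,C,G}, Y:{T} ∪→ {A,C,G,T}; cost 1
[col 3] FP: children F:{T}, P:{C} ∪→ {C,T}; cost 1
[col 3] FPR: children FP:{C,T}, R:{T} ∩→ {T}; cost 0
[col 3] FPRY: children FPR:{T}, Y:{A} ∪→ {A,T}; cost 1
[col 4] FP: children F:{G}, P:{T} ∪→ {G,T}; cost 1
[col 4] FPR: children FP:{G,T}, R:{T} ∩→ {T}; cost 0
[col 4] FPRY: children FPR:{T}, Y:{G} ∪→ {G,T}; cost 1
[col 5] FP: children F:{A}, P:{T} ∪→ {A,T}; cost 1
[col 5] FPR: children FP:{A,T}, R:{G} ∪→ {A,G,T}; cost 1
[col 5] FPRY: children FPR:{A,G,T}, Y:{A} ∩→ {A}; cost 0
[col 6] FP: children F:{C}, P:{T} ∪→ {C,T}; cost 1
[col 6] FPR: children FP:{C,T}, R:{C} ∩→ {C}; cost 0
[col 6] FPRY: children FPR:{C}, Y:{A} ∪→ {A,C}; cost 1
per-site changes: [2, 2, 3, 2, 2, 2, 2]; total = 15

15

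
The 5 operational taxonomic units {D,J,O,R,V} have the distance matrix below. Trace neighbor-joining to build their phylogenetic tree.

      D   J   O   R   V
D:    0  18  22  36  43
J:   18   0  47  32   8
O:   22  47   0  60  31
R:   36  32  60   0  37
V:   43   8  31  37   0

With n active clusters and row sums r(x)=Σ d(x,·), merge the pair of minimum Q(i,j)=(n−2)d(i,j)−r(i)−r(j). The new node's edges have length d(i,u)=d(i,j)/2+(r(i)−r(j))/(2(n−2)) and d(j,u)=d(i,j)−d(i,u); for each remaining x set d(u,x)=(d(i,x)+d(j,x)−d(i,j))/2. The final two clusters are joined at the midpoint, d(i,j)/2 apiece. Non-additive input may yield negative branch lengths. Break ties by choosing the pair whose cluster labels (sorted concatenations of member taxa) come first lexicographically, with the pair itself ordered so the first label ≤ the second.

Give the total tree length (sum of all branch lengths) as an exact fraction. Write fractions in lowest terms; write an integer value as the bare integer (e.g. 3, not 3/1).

589/8

iteration 1: select D,O (d=22, Q=-213); attach at lengths (25/6, 107/6); label the merged cluster DO
  updated: d(DO,J)=43/2, d(DO,R)=37, d(DO,V)=26
iteration 2: select DO,R (d=37, Q=-233/2); attach at lengths (105/8, 191/8); label the merged cluster DOR
  updated: d(DOR,J)=33/4, d(DOR,V)=13
iteration 3: select DOR,J (d=33/4, Q=-117/4); attach at lengths (53/8, 13/8); label the merged cluster DJOR
  updated: d(DJOR,V)=51/8
iteration 4: select DJOR,V (d=51/8); attach at lengths (51/16, 51/16); label the merged cluster DJORV
final tree: ((((D:25/6,O:107/6):105/8,R:191/8):53/8,J:13/8):51/16,V:51/16)
total length: 589/8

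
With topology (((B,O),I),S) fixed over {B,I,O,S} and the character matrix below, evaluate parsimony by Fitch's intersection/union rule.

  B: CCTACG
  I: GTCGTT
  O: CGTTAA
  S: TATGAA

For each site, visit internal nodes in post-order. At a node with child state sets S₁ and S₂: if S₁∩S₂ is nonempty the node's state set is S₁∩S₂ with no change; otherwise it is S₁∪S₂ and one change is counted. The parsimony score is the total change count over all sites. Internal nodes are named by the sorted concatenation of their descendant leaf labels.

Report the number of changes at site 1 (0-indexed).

BO@0: {C} ∩ {C} = {C} (intersection, +0)
BIO@0: {C} ∪ {G} = {C,G} (union, +1)
BIOS@0: {C,G} ∪ {T} = {C,G,T} (union, +1)
BO@1: {C} ∪ {G} = {C,G} (union, +1)
BIO@1: {C,G} ∪ {T} = {C,G,T} (union, +1)
BIOS@1: {C,G,T} ∪ {A} = {A,C,G,T} (union, +1)
BO@2: {T} ∩ {T} = {T} (intersection, +0)
BIO@2: {T} ∪ {C} = {C,T} (union, +1)
BIOS@2: {C,T} ∩ {T} = {T} (intersection, +0)
BO@3: {A} ∪ {T} = {A,T} (union, +1)
BIO@3: {A,T} ∪ {G} = {A,G,T} (union, +1)
BIOS@3: {A,G,T} ∩ {G} = {G} (intersection, +0)
BO@4: {C} ∪ {A} = {A,C} (union, +1)
BIO@4: {A,C} ∪ {T} = {A,C,T} (union, +1)
BIOS@4: {A,C,T} ∩ {A} = {A} (intersection, +0)
BO@5: {G} ∪ {A} = {A,G} (union, +1)
BIO@5: {A,G} ∪ {T} = {A,G,T} (union, +1)
BIOS@5: {A,G,T} ∩ {A} = {A} (intersection, +0)
per-site changes: [2, 3, 1, 2, 2, 2]; total = 12

3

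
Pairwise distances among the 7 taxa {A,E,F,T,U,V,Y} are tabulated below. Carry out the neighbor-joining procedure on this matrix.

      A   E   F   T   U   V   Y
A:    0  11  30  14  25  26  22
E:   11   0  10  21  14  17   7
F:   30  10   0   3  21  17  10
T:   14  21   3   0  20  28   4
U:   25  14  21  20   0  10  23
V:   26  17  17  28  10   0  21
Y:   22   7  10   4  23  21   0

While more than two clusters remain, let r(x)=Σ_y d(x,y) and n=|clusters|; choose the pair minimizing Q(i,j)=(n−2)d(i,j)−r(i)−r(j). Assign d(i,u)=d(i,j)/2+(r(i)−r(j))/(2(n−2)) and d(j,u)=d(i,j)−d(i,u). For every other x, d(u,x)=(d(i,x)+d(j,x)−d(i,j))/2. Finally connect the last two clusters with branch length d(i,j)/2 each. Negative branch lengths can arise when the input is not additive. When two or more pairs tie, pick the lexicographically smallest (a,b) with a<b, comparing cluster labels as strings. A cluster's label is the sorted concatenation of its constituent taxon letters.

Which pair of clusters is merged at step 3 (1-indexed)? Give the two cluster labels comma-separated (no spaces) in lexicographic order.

FT,Y

step 1: merge (U,V) at d=10, Q=-182; branch lengths U→22/5, V→28/5; new cluster UV
  updated: d(A,UV)=41/2, d(E,UV)=21/2, d(F,UV)=14, d(T,UV)=19, d(UV,Y)=17
step 2: merge (F,T) at d=3, Q=-116; branch lengths F→9/4, T→3/4; new cluster FT
  updated: d(A,FT)=41/2, d(E,FT)=14, d(FT,UV)=15, d(FT,Y)=11/2
step 3: merge (FT,Y) at d=11/2, Q=-90; branch lengths FT→10/3, Y→13/6; new cluster FTY
  updated: d(A,FTY)=37/2, d(E,FTY)=31/4, d(FTY,UV)=53/4
step 4: merge (A,E) at d=11, Q=-229/4; branch lengths A→171/16, E→5/16; new cluster AE
  updated: d(AE,FTY)=61/8, d(AE,UV)=10
step 5: merge (AE,FTY) at d=61/8, Q=-247/8; branch lengths AE→35/16, FTY→87/16; new cluster AEFTY
  updated: d(AEFTY,UV)=125/16
step 6: merge (AEFTY,UV) at d=125/16; branch lengths AEFTY→125/32, UV→125/32; new cluster AEFTUVY
final tree: (((A:171/16,E:5/16):35/16,((F:9/4,T:3/4):10/3,Y:13/6):87/16):125/32,(U:22/5,V:28/5):125/32)
total length: 719/16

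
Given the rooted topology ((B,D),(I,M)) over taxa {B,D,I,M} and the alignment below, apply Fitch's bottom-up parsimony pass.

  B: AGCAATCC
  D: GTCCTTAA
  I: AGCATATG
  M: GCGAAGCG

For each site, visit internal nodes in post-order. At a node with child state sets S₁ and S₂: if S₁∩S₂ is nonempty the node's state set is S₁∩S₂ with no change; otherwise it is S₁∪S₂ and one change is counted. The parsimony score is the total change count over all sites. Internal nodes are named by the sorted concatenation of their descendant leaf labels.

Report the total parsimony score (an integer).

BD@0: {A} ∪ {G} = {A,G} (union, +1)
IM@0: {A} ∪ {G} = {A,G} (union, +1)
BDIM@0: {A,G} ∩ {A,G} = {A,G} (intersection, +0)
BD@1: {G} ∪ {T} = {G,T} (union, +1)
IM@1: {G} ∪ {C} = {C,G} (union, +1)
BDIM@1: {G,T} ∩ {C,G} = {G} (intersection, +0)
BD@2: {C} ∩ {C} = {C} (intersection, +0)
IM@2: {C} ∪ {G} = {C,G} (union, +1)
BDIM@2: {C} ∩ {C,G} = {C} (intersection, +0)
BD@3: {A} ∪ {C} = {A,C} (union, +1)
IM@3: {A} ∩ {A} = {A} (intersection, +0)
BDIM@3: {A,C} ∩ {A} = {A} (intersection, +0)
BD@4: {A} ∪ {T} = {A,T} (union, +1)
IM@4: {T} ∪ {A} = {A,T} (union, +1)
BDIM@4: {A,T} ∩ {A,T} = {A,T} (intersection, +0)
BD@5: {T} ∩ {T} = {T} (intersection, +0)
IM@5: {A} ∪ {G} = {A,G} (union, +1)
BDIM@5: {T} ∪ {A,G} = {A,G,T} (union, +1)
BD@6: {C} ∪ {A} = {A,C} (union, +1)
IM@6: {T} ∪ {C} = {C,T} (union, +1)
BDIM@6: {A,C} ∩ {C,T} = {C} (intersection, +0)
BD@7: {C} ∪ {A} = {A,C} (union, +1)
IM@7: {G} ∩ {G} = {G} (intersection, +0)
BDIM@7: {A,C} ∪ {G} = {A,C,G} (union, +1)
per-site changes: [2, 2, 1, 1, 2, 2, 2, 2]; total = 14

14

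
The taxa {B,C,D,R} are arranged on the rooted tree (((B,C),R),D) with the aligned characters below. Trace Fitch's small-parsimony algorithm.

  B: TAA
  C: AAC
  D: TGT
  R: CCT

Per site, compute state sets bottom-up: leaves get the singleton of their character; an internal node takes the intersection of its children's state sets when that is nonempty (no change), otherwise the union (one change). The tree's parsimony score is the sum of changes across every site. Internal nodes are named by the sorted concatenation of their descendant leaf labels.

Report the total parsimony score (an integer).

[col 0] BC: children B:{T}, C:{A} ∪→ {A,T}; cost 1
[col 0] BCR: children BC:{A,T}, R:{C} ∪→ {A,C,T}; cost 1
[col 0] BCDR: children BCR:{A,C,T}, D:{T} ∩→ {T}; cost 0
[col 1] BC: children B:{A}, C:{A} ∩→ {A}; cost 0
[col 1] BCR: children BC:{A}, R:{C} ∪→ {A,C}; cost 1
[col 1] BCDR: children BCR:{A,C}, D:{G} ∪→ {A,C,G}; cost 1
[col 2] BC: children B:{A}, C:{C} ∪→ {A,C}; cost 1
[col 2] BCR: children BC:{A,C}, R:{T} ∪→ {A,C,T}; cost 1
[col 2] BCDR: children BCR:{A,C,T}, D:{T} ∩→ {T}; cost 0
per-site changes: [2, 2, 2]; total = 6

6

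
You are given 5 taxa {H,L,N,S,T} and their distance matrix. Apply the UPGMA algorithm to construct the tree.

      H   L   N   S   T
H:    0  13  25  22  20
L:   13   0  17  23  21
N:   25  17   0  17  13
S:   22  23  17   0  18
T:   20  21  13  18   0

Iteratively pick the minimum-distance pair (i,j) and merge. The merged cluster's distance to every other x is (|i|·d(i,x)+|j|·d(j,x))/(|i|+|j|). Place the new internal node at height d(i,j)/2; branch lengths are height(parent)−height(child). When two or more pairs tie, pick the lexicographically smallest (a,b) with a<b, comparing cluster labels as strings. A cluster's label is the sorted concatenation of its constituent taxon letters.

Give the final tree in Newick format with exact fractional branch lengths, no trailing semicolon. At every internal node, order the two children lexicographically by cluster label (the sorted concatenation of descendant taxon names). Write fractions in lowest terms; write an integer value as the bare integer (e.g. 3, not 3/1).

((H:13/2,L:13/2):25/6,((N:13/2,T:13/2):9/4,S:35/4):23/12)

1. join H+L (d=13) ⇒ HL; edges |H|=13/2, |L|=13/2
  updated: d(HL,N)=21, d(HL,S)=45/2, d(HL,T)=41/2
2. join N+T (d=13) ⇒ NT; edges |N|=13/2, |T|=13/2
  updated: d(HL,NT)=83/4, d(NT,S)=35/2
3. join NT+S (d=35/2) ⇒ NST; edges |NT|=9/4, |S|=35/4
  updated: d(HL,NST)=64/3
4. join HL+NST (d=64/3) ⇒ HLNST; edges |HL|=25/6, |NST|=23/12
final tree: ((H:13/2,L:13/2):25/6,((N:13/2,T:13/2):9/4,S:35/4):23/12)
total length: 517/12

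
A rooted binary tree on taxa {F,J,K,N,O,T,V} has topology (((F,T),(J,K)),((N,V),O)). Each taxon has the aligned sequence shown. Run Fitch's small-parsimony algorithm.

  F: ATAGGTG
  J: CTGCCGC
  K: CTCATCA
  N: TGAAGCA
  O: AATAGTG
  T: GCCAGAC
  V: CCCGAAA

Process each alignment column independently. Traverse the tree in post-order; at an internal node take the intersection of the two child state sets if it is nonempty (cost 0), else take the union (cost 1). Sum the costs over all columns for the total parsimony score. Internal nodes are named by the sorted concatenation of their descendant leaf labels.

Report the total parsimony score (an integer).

FT@0: {A} ∪ {G} = {A,G} (union, +1)
JK@0: {C} ∩ {C} = {C} (intersection, +0)
FJKT@0: {A,G} ∪ {C} = {A,C,G} (union, +1)
NV@0: {T} ∪ {C} = {C,T} (union, +1)
NOV@0: {C,T} ∪ {A} = {A,C,T} (union, +1)
FJKNOTV@0: {A,C,G} ∩ {A,C,T} = {A,C} (intersection, +0)
FT@1: {T} ∪ {C} = {C,T} (union, +1)
JK@1: {T} ∩ {T} = {T} (intersection, +0)
FJKT@1: {C,T} ∩ {T} = {T} (intersection, +0)
NV@1: {G} ∪ {C} = {C,G} (union, +1)
NOV@1: {C,G} ∪ {A} = {A,C,G} (union, +1)
FJKNOTV@1: {T} ∪ {A,C,G} = {A,C,G,T} (union, +1)
FT@2: {A} ∪ {C} = {A,C} (union, +1)
JK@2: {G} ∪ {C} = {C,G} (union, +1)
FJKT@2: {A,C} ∩ {C,G} = {C} (intersection, +0)
NV@2: {A} ∪ {C} = {A,C} (union, +1)
NOV@2: {A,C} ∪ {T} = {A,C,T} (union, +1)
FJKNOTV@2: {C} ∩ {A,C,T} = {C} (intersection, +0)
FT@3: {G} ∪ {A} = {A,G} (union, +1)
JK@3: {C} ∪ {A} = {A,C} (union, +1)
FJKT@3: {A,G} ∩ {A,C} = {A} (intersection, +0)
NV@3: {A} ∪ {G} = {A,G} (union, +1)
NOV@3: {A,G} ∩ {A} = {A} (intersection, +0)
FJKNOTV@3: {A} ∩ {A} = {A} (intersection, +0)
FT@4: {G} ∩ {G} = {G} (intersection, +0)
JK@4: {C} ∪ {T} = {C,T} (union, +1)
FJKT@4: {G} ∪ {C,T} = {C,G,T} (union, +1)
NV@4: {G} ∪ {A} = {A,G} (union, +1)
NOV@4: {A,G} ∩ {G} = {G} (intersection, +0)
FJKNOTV@4: {C,G,T} ∩ {G} = {G} (intersection, +0)
FT@5: {T} ∪ {A} = {A,T} (union, +1)
JK@5: {G} ∪ {C} = {C,G} (union, +1)
FJKT@5: {A,T} ∪ {C,G} = {A,C,G,T} (union, +1)
NV@5: {C} ∪ {A} = {A,C} (union, +1)
NOV@5: {A,C} ∪ {T} = {A,C,T} (union, +1)
FJKNOTV@5: {A,C,G,T} ∩ {A,C,T} = {A,C,T} (intersection, +0)
FT@6: {G} ∪ {C} = {C,G} (union, +1)
JK@6: {C} ∪ {A} = {A,C} (union, +1)
FJKT@6: {C,G} ∩ {A,C} = {C} (intersection, +0)
NV@6: {A} ∩ {A} = {A} (intersection, +0)
NOV@6: {A} ∪ {G} = {A,G} (union, +1)
FJKNOTV@6: {C} ∪ {A,G} = {A,C,G} (union, +1)
per-site changes: [4, 4, 4, 3, 3, 5, 4]; total = 27

27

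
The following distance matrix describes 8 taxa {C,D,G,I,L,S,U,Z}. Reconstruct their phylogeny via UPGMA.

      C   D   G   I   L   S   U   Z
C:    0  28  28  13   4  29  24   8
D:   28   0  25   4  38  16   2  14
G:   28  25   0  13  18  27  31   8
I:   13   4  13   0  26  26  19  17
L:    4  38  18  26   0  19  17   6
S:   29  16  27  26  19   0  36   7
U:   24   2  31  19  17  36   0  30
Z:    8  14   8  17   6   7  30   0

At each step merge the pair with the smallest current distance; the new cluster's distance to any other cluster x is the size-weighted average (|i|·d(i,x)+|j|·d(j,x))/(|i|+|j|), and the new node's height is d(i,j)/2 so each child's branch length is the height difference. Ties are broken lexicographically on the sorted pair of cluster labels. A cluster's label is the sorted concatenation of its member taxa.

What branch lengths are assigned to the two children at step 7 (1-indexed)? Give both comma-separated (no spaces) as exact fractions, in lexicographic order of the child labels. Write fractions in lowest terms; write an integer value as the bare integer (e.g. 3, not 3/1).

1. join D+U (d=2) ⇒ DU; edges |D|=1, |U|=1
  updated: d(C,DU)=26, d(DU,G)=28, d(DU,I)=23/2, d(DU,L)=55/2, d(DU,S)=26, d(DU,Z)=22
2. join C+L (d=4) ⇒ CL; edges |C|=2, |L|=2
  updated: d(CL,DU)=107/4, d(CL,G)=23, d(CL,I)=39/2, d(CL,S)=24, d(CL,Z)=7
3. join CL+Z (d=7) ⇒ CLZ; edges |CL|=3/2, |Z|=7/2
  updated: d(CLZ,DU)=151/6, d(CLZ,G)=18, d(CLZ,I)=56/3, d(CLZ,S)=55/3
4. join DU+I (d=23/2) ⇒ DIU; edges |DU|=19/4, |I|=23/4
  updated: d(CLZ,DIU)=23, d(DIU,G)=23, d(DIU,S)=26
5. join CLZ+G (d=18) ⇒ CGLZ; edges |CLZ|=11/2, |G|=9
  updated: d(CGLZ,DIU)=23, d(CGLZ,S)=41/2
6. join CGLZ+S (d=41/2) ⇒ CGLSZ; edges |CGLZ|=5/4, |S|=41/4
  updated: d(CGLSZ,DIU)=118/5
7. join CGLSZ+DIU (d=118/5) ⇒ CDGILSUZ; edges |CGLSZ|=31/20, |DIU|=121/20
final tree: (((((C:2,L:2):3/2,Z:7/2):11/2,G:9):5/4,S:41/4):31/20,((D:1,U:1):19/4,I:23/4):121/20)
total length: 551/10

31/20,121/20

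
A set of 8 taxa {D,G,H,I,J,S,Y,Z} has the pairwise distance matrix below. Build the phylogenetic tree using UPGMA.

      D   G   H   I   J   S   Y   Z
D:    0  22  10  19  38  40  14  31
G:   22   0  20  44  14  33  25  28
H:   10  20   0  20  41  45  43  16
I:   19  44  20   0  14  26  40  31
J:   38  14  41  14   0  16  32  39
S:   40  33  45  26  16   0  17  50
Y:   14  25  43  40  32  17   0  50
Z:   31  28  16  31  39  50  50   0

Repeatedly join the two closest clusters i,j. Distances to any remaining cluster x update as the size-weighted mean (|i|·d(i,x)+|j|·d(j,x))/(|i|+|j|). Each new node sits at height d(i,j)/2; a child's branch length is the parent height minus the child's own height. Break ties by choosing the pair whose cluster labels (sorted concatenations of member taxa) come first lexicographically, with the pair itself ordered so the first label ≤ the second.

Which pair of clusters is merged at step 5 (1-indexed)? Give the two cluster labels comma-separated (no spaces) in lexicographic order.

1. join D+H (d=10) ⇒ DH; edges |D|=5, |H|=5
  updated: d(DH,G)=21, d(DH,I)=39/2, d(DH,J)=79/2, d(DH,S)=85/2, d(DH,Y)=57/2, d(DH,Z)=47/2
2. join G+J (d=14) ⇒ GJ; edges |G|=7, |J|=7
  updated: d(DH,GJ)=121/4, d(GJ,I)=29, d(GJ,S)=49/2, d(GJ,Y)=57/2, d(GJ,Z)=67/2
3. join S+Y (d=17) ⇒ SY; edges |S|=17/2, |Y|=17/2
  updated: d(DH,SY)=71/2, d(GJ,SY)=53/2, d(I,SY)=33, d(SY,Z)=50
4. join DH+I (d=39/2) ⇒ DHI; edges |DH|=19/4, |I|=39/4
  updated: d(DHI,GJ)=179/6, d(DHI,SY)=104/3, d(DHI,Z)=26
5. join DHI+Z (d=26) ⇒ DHIZ; edges |DHI|=13/4, |Z|=13
  updated: d(DHIZ,GJ)=123/4, d(DHIZ,SY)=77/2
6. join GJ+SY (d=53/2) ⇒ GJSY; edges |GJ|=25/4, |SY|=19/4
  updated: d(DHIZ,GJSY)=277/8
7. join DHIZ+GJSY (d=277/8) ⇒ DGHIJSYZ; edges |DHIZ|=69/16, |GJSY|=65/16
final tree: ((((D:5,H:5):19/4,I:39/4):13/4,Z:13):69/16,((G:7,J:7):25/4,(S:17/2,Y:17/2):19/4):65/16)
total length: 729/8

DHI,Z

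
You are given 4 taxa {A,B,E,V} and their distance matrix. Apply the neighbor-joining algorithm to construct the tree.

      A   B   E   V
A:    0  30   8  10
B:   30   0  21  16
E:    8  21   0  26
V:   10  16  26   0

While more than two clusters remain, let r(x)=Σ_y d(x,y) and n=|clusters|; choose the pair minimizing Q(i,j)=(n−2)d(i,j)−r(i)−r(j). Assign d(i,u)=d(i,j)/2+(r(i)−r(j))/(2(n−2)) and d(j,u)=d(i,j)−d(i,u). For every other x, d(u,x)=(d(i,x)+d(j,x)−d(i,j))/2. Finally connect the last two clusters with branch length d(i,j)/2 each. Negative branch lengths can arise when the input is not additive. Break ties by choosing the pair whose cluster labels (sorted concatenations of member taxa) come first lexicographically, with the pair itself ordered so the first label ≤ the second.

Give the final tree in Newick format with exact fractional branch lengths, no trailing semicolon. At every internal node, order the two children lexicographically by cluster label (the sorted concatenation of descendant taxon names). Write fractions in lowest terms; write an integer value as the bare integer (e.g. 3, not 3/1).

(((A:9/4,E:23/4):39/4,B:47/4):17/8,V:17/8)

iteration 1: select A,E (d=8, Q=-87); attach at lengths (9/4, 23/4); label the merged cluster AE
  updated: d(AE,B)=43/2, d(AE,V)=14
iteration 2: select AE,B (d=43/2, Q=-103/2); attach at lengths (39/4, 47/4); label the merged cluster ABE
  updated: d(ABE,V)=17/4
iteration 3: select ABE,V (d=17/4); attach at lengths (17/8, 17/8); label the merged cluster ABEV
final tree: (((A:9/4,E:23/4):39/4,B:47/4):17/8,V:17/8)
total length: 135/4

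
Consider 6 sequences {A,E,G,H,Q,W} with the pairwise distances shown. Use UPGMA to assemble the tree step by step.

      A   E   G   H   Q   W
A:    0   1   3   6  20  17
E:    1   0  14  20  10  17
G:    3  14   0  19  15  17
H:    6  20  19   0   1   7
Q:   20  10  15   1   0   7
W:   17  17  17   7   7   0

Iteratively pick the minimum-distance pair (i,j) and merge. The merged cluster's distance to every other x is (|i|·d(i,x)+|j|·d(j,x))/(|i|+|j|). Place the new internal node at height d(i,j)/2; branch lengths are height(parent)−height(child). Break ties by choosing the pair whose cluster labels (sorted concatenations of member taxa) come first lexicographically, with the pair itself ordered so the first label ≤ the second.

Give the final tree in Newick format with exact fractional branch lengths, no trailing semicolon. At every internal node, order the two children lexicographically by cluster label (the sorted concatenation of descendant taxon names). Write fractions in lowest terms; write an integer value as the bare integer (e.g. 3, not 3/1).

(((A:1/2,E:1/2):15/4,G:17/4):43/12,((H:1/2,Q:1/2):3,W:7/2):13/3)

1. join A+E (d=1) ⇒ AE; edges |A|=1/2, |E|=1/2
  updated: d(AE,G)=17/2, d(AE,H)=13, d(AE,Q)=15, d(AE,W)=17
2. join H+Q (d=1) ⇒ HQ; edges |H|=1/2, |Q|=1/2
  updated: d(AE,HQ)=14, d(G,HQ)=17, d(HQ,W)=7
3. join HQ+W (d=7) ⇒ HQW; edges |HQ|=3, |W|=7/2
  updated: d(AE,HQW)=15, d(G,HQW)=17
4. join AE+G (d=17/2) ⇒ AEG; edges |AE|=15/4, |G|=17/4
  updated: d(AEG,HQW)=47/3
5. join AEG+HQW (d=47/3) ⇒ AEGHQW; edges |AEG|=43/12, |HQW|=13/3
final tree: (((A:1/2,E:1/2):15/4,G:17/4):43/12,((H:1/2,Q:1/2):3,W:7/2):13/3)
total length: 293/12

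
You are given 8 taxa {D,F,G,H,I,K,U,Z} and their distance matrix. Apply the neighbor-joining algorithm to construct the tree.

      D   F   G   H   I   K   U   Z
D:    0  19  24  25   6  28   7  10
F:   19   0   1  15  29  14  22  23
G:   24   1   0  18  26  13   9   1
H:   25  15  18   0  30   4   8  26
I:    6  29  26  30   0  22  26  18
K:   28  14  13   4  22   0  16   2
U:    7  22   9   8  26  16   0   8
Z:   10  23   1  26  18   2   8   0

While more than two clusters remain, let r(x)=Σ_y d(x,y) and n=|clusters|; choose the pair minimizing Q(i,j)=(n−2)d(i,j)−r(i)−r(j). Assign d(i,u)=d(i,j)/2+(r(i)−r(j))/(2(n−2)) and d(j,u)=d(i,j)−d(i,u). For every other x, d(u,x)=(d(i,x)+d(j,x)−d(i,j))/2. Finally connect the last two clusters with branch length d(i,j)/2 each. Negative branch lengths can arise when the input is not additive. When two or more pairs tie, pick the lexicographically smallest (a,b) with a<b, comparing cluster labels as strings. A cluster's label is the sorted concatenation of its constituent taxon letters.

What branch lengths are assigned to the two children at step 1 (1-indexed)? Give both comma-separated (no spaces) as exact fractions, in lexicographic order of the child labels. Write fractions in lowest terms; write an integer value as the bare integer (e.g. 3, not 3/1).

1. join D+I (d=6, Q=-240) ⇒ DI; edges |D|=-1/6, |I|=37/6
  updated: d(DI,F)=21, d(DI,G)=22, d(DI,H)=49/2, d(DI,K)=22, d(DI,U)=27/2, d(DI,Z)=11
2. join F+G (d=1, Q=-155) ⇒ FG; edges |F|=37/10, |G|=-27/10
  updated: d(DI,FG)=21, d(FG,H)=16, d(FG,K)=13, d(FG,U)=15, d(FG,Z)=23/2
3. join H+K (d=4, Q=-239/2) ⇒ HK; edges |H|=75/16, |K|=-11/16
  updated: d(DI,HK)=85/4, d(FG,HK)=25/2, d(HK,U)=10, d(HK,Z)=12
4. join FG+HK (d=25/2, Q=-313/4) ⇒ FGHK; edges |FG|=167/24, |HK|=133/24
  updated: d(DI,FGHK)=119/8, d(FGHK,U)=25/4, d(FGHK,Z)=11/2
5. join DI+Z (d=11, Q=-335/8) ⇒ DIZ; edges |DI|=295/32, |Z|=57/32
  updated: d(DIZ,FGHK)=75/16, d(DIZ,U)=21/4
6. join DIZ+FGHK (d=75/16, Q=-259/16) ⇒ DFGHIKZ; edges |DIZ|=59/32, |FGHK|=91/32
  updated: d(DFGHIKZ,U)=109/32
7. join DFGHIKZ+U (d=109/32) ⇒ DFGHIKUZ; edges |DFGHIKZ|=109/64, |U|=109/64
final tree: ((((D:-1/6,I:37/6):295/32,Z:57/32):59/32,((F:37/10,G:-27/10):167/24,(H:75/16,K:-11/16):133/24):91/32):109/64,U:109/64)
total length: 1363/32

-1/6,37/6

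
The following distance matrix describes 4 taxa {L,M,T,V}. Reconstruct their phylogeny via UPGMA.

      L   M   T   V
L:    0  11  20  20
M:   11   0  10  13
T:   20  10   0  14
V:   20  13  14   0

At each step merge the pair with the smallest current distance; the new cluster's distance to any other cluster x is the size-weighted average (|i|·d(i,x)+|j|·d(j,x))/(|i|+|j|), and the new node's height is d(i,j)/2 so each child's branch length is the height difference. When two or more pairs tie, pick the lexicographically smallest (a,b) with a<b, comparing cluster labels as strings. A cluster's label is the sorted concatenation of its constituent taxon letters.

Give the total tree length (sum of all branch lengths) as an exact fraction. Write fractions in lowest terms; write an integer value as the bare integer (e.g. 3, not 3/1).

115/4

iteration 1: select M,T (d=10); attach at lengths (5, 5); label the merged cluster MT
  updated: d(L,MT)=31/2, d(MT,V)=27/2
iteration 2: select MT,V (d=27/2); attach at lengths (7/4, 27/4); label the merged cluster MTV
  updated: d(L,MTV)=17
iteration 3: select L,MTV (d=17); attach at lengths (17/2, 7/4); label the merged cluster LMTV
final tree: (L:17/2,((M:5,T:5):7/4,V:27/4):7/4)
total length: 115/4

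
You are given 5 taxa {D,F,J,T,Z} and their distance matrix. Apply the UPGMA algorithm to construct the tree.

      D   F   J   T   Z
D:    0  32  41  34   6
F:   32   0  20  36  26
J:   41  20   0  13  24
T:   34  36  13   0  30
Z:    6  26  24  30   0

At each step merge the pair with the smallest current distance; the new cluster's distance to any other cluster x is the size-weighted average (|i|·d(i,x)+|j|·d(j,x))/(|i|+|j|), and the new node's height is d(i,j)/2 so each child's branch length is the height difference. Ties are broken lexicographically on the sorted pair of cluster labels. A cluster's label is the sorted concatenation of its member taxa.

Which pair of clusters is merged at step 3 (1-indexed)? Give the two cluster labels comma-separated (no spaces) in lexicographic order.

iteration 1: select D,Z (d=6); attach at lengths (3, 3); label the merged cluster DZ
  updated: d(DZ,F)=29, d(DZ,J)=65/2, d(DZ,T)=32
iteration 2: select J,T (d=13); attach at lengths (13/2, 13/2); label the merged cluster JT
  updated: d(DZ,JT)=129/4, d(F,JT)=28
iteration 3: select F,JT (d=28); attach at lengths (14, 15/2); label the merged cluster FJT
  updated: d(DZ,FJT)=187/6
iteration 4: select DZ,FJT (d=187/6); attach at lengths (151/12, 19/12); label the merged cluster DFJTZ
final tree: ((D:3,Z:3):151/12,(F:14,(J:13/2,T:13/2):15/2):19/12)
total length: 164/3

F,JT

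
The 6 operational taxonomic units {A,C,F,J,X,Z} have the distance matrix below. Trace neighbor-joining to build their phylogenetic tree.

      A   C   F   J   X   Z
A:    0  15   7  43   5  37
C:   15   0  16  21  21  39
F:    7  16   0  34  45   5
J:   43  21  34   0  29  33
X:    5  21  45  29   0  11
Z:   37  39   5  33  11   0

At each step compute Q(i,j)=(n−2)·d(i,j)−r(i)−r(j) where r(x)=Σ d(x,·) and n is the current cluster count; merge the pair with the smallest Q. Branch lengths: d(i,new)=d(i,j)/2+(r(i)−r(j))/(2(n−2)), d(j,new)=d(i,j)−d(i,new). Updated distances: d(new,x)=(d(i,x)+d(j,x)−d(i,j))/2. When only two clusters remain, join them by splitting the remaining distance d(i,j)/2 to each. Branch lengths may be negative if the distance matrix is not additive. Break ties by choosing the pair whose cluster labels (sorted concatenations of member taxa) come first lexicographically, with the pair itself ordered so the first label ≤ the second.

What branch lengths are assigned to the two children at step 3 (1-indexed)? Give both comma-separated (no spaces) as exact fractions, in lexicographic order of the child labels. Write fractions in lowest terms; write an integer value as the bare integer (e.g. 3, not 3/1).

iteration 1: select F,Z (d=5, Q=-212); attach at lengths (1/4, 19/4); label the merged cluster FZ
  updated: d(A,FZ)=39/2, d(C,FZ)=25, d(FZ,J)=31, d(FZ,X)=51/2
iteration 2: select A,X (d=5, Q=-148); attach at lengths (17/6, 13/6); label the merged cluster AX
  updated: d(AX,C)=31/2, d(AX,FZ)=20, d(AX,J)=67/2
iteration 3: select AX,FZ (d=20, Q=-105); attach at lengths (33/4, 47/4); label the merged cluster AFXZ
  updated: d(AFXZ,C)=41/4, d(AFXZ,J)=89/4
iteration 4: select AFXZ,C (d=41/4, Q=-107/2); attach at lengths (23/4, 9/2); label the merged cluster ACFXZ
  updated: d(ACFXZ,J)=33/2
iteration 5: select ACFXZ,J (d=33/2); attach at lengths (33/4, 33/4); label the merged cluster ACFJXZ
final tree: ((((A:17/6,X:13/6):33/4,(F:1/4,Z:19/4):47/4):23/4,C:9/2):33/4,J:33/4)
total length: 227/4

33/4,47/4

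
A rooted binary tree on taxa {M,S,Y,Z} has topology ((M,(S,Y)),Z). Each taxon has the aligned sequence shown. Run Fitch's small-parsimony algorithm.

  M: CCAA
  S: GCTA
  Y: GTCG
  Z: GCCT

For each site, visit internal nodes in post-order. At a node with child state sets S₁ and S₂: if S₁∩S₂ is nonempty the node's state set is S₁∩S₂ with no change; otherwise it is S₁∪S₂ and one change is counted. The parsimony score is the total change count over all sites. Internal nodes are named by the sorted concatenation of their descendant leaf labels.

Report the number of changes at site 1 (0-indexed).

1

SY@0: {G} ∩ {G} = {G} (intersection, +0)
MSY@0: {C} ∪ {G} = {C,G} (union, +1)
MSYZ@0: {C,G} ∩ {G} = {G} (intersection, +0)
SY@1: {C} ∪ {T} = {C,T} (union, +1)
MSY@1: {C} ∩ {C,T} = {C} (intersection, +0)
MSYZ@1: {C} ∩ {C} = {C} (intersection, +0)
SY@2: {T} ∪ {C} = {C,T} (union, +1)
MSY@2: {A} ∪ {C,T} = {A,C,T} (union, +1)
MSYZ@2: {A,C,T} ∩ {C} = {C} (intersection, +0)
SY@3: {A} ∪ {G} = {A,G} (union, +1)
MSY@3: {A} ∩ {A,G} = {A} (intersection, +0)
MSYZ@3: {A} ∪ {T} = {A,T} (union, +1)
per-site changes: [1, 1, 2, 2]; total = 6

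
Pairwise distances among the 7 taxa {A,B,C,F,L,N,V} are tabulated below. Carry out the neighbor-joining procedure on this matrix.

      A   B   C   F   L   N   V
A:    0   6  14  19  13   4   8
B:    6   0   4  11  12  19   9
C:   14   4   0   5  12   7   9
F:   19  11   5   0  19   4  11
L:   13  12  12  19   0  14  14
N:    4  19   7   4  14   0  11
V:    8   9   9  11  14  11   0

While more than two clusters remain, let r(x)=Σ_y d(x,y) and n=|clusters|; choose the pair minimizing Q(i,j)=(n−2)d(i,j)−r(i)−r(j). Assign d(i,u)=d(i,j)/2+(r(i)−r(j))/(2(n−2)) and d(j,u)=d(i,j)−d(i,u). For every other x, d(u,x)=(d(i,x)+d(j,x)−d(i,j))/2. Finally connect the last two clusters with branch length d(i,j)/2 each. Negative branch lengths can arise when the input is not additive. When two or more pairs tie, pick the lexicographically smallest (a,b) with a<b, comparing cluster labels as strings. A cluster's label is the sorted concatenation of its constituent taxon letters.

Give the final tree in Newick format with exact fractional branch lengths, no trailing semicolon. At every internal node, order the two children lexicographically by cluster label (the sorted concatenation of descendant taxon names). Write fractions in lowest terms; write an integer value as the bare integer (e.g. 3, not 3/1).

iteration 1: select F,N (d=4, Q=-108); attach at lengths (3, 1); label the merged cluster FN
  updated: d(A,FN)=19/2, d(B,FN)=13, d(C,FN)=4, d(FN,L)=29/2, d(FN,V)=9
iteration 2: select C,FN (d=4, Q=-77); attach at lengths (9/8, 23/8); label the merged cluster CFN
  updated: d(A,CFN)=39/4, d(B,CFN)=13/2, d(CFN,L)=45/4, d(CFN,V)=7
iteration 3: select A,B (d=6, Q=-209/4); attach at lengths (85/24, 59/24); label the merged cluster AB
  updated: d(AB,CFN)=41/8, d(AB,L)=19/2, d(AB,V)=11/2
iteration 4: select AB,L (d=19/2, Q=-287/8); attach at lengths (35/32, 269/32); label the merged cluster ABL
  updated: d(ABL,CFN)=55/16, d(ABL,V)=5
iteration 5: select ABL,CFN (d=55/16, Q=-247/16); attach at lengths (23/32, 87/32); label the merged cluster ABCFLN
  updated: d(ABCFLN,V)=137/32
iteration 6: select ABCFLN,V (d=137/32); attach at lengths (137/64, 137/64); label the merged cluster ABCFLNV
final tree: ((((A:85/24,B:59/24):35/32,L:269/32):23/32,(C:9/8,(F:3,N:1):23/8):87/32):137/64,V:137/64)
total length: 999/32

((((A:85/24,B:59/24):35/32,L:269/32):23/32,(C:9/8,(F:3,N:1):23/8):87/32):137/64,V:137/64)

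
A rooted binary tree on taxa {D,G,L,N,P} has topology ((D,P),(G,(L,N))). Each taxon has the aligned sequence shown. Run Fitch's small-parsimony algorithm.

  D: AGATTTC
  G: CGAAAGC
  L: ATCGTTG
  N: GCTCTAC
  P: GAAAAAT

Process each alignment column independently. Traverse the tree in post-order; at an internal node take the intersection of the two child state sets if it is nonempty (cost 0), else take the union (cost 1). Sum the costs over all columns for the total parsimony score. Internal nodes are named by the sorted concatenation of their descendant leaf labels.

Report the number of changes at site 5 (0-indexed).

DP@0: {A} ∪ {G} = {A,G} (union, +1)
LN@0: {A} ∪ {G} = {A,G} (union, +1)
GLN@0: {C} ∪ {A,G} = {A,C,G} (union, +1)
DGLNP@0: {A,G} ∩ {A,C,G} = {A,G} (intersection, +0)
DP@1: {G} ∪ {A} = {A,G} (union, +1)
LN@1: {T} ∪ {C} = {C,T} (union, +1)
GLN@1: {G} ∪ {C,T} = {C,G,T} (union, +1)
DGLNP@1: {A,G} ∩ {C,G,T} = {G} (intersection, +0)
DP@2: {A} ∩ {A} = {A} (intersection, +0)
LN@2: {C} ∪ {T} = {C,T} (union, +1)
GLN@2: {A} ∪ {C,T} = {A,C,T} (union, +1)
DGLNP@2: {A} ∩ {A,C,T} = {A} (intersection, +0)
DP@3: {T} ∪ {A} = {A,T} (union, +1)
LN@3: {G} ∪ {C} = {C,G} (union, +1)
GLN@3: {A} ∪ {C,G} = {A,C,G} (union, +1)
DGLNP@3: {A,T} ∩ {A,C,G} = {A} (intersection, +0)
DP@4: {T} ∪ {A} = {A,T} (union, +1)
LN@4: {T} ∩ {T} = {T} (intersection, +0)
GLN@4: {A} ∪ {T} = {A,T} (union, +1)
DGLNP@4: {A,T} ∩ {A,T} = {A,T} (intersection, +0)
DP@5: {T} ∪ {A} = {A,T} (union, +1)
LN@5: {T} ∪ {A} = {A,T} (union, +1)
GLN@5: {G} ∪ {A,T} = {A,G,T} (union, +1)
DGLNP@5: {A,T} ∩ {A,G,T} = {A,T} (intersection, +0)
DP@6: {C} ∪ {T} = {C,T} (union, +1)
LN@6: {G} ∪ {C} = {C,G} (union, +1)
GLN@6: {C} ∩ {C,G} = {C} (intersection, +0)
DGLNP@6: {C,T} ∩ {C} = {C} (intersection, +0)
per-site changes: [3, 3, 2, 3, 2, 3, 2]; total = 18

3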